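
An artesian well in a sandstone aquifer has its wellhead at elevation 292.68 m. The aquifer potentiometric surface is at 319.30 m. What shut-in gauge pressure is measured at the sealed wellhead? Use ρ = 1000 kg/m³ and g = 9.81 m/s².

Head above the cap: Δh = 319.30 − 292.68 = 26.62 m.
P = ρgΔh = 1000 × 9.81 × 26.62 = 261142 Pa ≈ 261 kPa.

P ≈ 261 kPa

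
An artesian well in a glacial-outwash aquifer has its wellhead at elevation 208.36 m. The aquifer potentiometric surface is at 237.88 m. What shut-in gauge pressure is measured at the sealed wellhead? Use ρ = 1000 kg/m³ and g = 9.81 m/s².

Head above the cap: Δh = 237.88 − 208.36 = 29.52 m.
P = ρgΔh = 1000 × 9.81 × 29.52 = 289591 Pa ≈ 290 kPa.

P ≈ 290 kPa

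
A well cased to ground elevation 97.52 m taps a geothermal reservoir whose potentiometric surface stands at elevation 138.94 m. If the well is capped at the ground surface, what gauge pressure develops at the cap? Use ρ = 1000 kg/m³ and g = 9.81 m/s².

Head above the cap: Δh = 138.94 − 97.52 = 41.42 m.
P = ρgΔh = 1000 × 9.81 × 41.42 = 406330 Pa ≈ 406 kPa.

P ≈ 406 kPa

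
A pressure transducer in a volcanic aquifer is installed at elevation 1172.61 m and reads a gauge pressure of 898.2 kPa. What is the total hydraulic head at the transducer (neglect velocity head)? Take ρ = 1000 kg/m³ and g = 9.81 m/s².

ψ = P/(ρg) = 898.2×1000 / (1000 × 9.81) = 91.56 m.
h = z + ψ = 1172.61 + 91.56 = 1264.17 m.

h ≈ 1264.17 m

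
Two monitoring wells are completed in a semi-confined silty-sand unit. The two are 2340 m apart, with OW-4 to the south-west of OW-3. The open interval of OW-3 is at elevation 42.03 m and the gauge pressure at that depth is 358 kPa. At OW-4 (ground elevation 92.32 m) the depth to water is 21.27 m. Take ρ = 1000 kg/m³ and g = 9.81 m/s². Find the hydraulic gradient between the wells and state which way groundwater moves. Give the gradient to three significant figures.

Pressure head at OW-3: ψ = P/(ρg) = 358×1000 / (1000 × 9.81) = 36.49 m.
Total head at OW-3: h = z + ψ = 42.03 + 36.49 = 78.52 m.
Total head at OW-4: h = 92.32 − 21.27 = 71.05 m.
Head difference: h(OW-3) − h(OW-4) = 78.52 − 71.05 = 7.47 m.
Hydraulic gradient: i = |Δh| / L = 7.47 / 2340 = 0.00319.
Flow is from higher to lower head: from OW-3 toward OW-4, i.e. toward the south-west.

i ≈ 0.00319; groundwater flows toward the south-west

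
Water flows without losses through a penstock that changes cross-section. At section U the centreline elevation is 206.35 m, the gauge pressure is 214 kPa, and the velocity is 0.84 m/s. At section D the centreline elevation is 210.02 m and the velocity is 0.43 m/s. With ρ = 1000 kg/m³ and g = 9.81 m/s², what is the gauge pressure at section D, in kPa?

Pressure head at U: ψ₁ = P₁/(ρg) = 214×1000 / (1000 × 9.81) = 21.81 m.
Velocity heads: v₁²/2g = 0.84²/19.62 = 0.036 m; v₂²/2g = 0.43²/19.62 = 0.009 m.
Total head H = z₁ + ψ₁ + v₁²/2g = 206.35 + 21.81 + 0.036 = 228.20 m.
ψ₂ = H − z₂ − v₂²/2g = 228.20 − 210.02 − 0.009 = 18.17 m.
P₂ = ρgψ₂ = 1000 × 9.81 × 18.17 ≈ 178 kPa.

P₂ ≈ 178 kPa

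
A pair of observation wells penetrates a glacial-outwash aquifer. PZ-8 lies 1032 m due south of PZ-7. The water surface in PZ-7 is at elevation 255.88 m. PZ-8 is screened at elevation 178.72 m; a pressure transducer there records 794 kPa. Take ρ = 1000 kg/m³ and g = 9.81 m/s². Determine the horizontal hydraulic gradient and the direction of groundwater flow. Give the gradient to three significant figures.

Total head at PZ-7: h = 255.88 m (water level in the piezometer is the total head).
Pressure head at PZ-8: ψ = P/(ρg) = 794×1000 / (1000 × 9.81) = 80.94 m.
Total head at PZ-8: h = z + ψ = 178.72 + 80.94 = 259.66 m.
Head difference: h(PZ-7) − h(PZ-8) = 255.88 − 259.66 = -3.78 m.
Hydraulic gradient: i = |Δh| / L = 3.78 / 1032 = 0.00366.
Flow is from higher to lower head: from PZ-8 toward PZ-7, i.e. toward the north.

i ≈ 0.00366; groundwater flows toward the north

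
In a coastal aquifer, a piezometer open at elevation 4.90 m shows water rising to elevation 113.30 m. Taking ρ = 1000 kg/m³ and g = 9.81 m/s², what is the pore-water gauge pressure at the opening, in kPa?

Pressure head ψ = h − z = 113.30 − 4.90 = 108.40 m.
P = ρgψ = 1000 × 9.81 × 108.40 = 1063404 Pa ≈ 1060 kPa.

P ≈ 1060 kPa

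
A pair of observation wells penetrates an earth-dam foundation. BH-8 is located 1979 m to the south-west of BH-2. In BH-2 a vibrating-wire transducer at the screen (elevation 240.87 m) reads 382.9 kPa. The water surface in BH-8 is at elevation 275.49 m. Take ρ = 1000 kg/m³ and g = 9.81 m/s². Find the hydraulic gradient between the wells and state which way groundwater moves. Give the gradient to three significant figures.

Pressure head at BH-2: ψ = P/(ρg) = 382.9×1000 / (1000 × 9.81) = 39.03 m.
Total head at BH-2: h = z + ψ = 240.87 + 39.03 = 279.90 m.
Total head at BH-8: h = 275.49 m (water level in the piezometer is the total head).
Head difference: h(BH-2) − h(BH-8) = 279.90 − 275.49 = 4.41 m.
Hydraulic gradient: i = |Δh| / L = 4.41 / 1979 = 0.00223.
Flow is from higher to lower head: from BH-2 toward BH-8, i.e. toward the south-west.

i ≈ 0.00223; groundwater flows toward the south-west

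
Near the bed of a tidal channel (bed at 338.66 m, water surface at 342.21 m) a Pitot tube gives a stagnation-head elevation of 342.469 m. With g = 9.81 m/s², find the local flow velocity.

Near the bed, under hydrostatic conditions, the piezometric head (z + ψ) equals the free-surface elevation, 342.21 m.
Velocity head = total − piezometric = 342.469 − 342.21 = 0.259 m.
v = √(2g·h_v) = √(2 × 9.81 × 0.259) = 2.25 m/s.

v ≈ 2.25 m/s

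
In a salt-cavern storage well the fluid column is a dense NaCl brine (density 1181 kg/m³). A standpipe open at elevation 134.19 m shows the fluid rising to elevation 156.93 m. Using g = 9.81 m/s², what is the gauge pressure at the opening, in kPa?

Pressure head ψ = h − z = 156.93 − 134.19 = 22.74 m.
P = ρgψ = 1181 × 9.81 × 22.74 = 263457 Pa ≈ 263 kPa.

P ≈ 263 kPa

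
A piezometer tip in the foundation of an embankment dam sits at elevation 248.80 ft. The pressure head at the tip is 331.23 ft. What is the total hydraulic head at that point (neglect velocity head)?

h = z + ψ = 248.80 + 331.23 = 580.03 ft.

h ≈ 580.03 ft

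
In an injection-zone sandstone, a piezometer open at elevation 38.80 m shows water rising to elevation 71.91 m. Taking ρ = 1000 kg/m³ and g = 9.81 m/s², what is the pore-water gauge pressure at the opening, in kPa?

Pressure head ψ = h − z = 71.91 − 38.80 = 33.11 m.
P = ρgψ = 1000 × 9.81 × 33.11 = 324809 Pa ≈ 325 kPa.

P ≈ 325 kPa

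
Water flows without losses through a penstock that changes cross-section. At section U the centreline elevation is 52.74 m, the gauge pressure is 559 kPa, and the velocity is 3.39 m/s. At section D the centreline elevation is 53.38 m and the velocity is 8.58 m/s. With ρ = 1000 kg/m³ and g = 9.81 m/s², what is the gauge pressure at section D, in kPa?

P₂ ≈ 522 kPa

Pressure head at U: ψ₁ = P₁/(ρg) = 559×1000 / (1000 × 9.81) = 56.98 m.
Velocity heads: v₁²/2g = 3.39²/19.62 = 0.586 m; v₂²/2g = 8.58²/19.62 = 3.752 m.
Total head H = z₁ + ψ₁ + v₁²/2g = 52.74 + 56.98 + 0.586 = 110.31 m.
ψ₂ = H − z₂ − v₂²/2g = 110.31 − 53.38 − 3.752 = 53.18 m.
P₂ = ρgψ₂ = 1000 × 9.81 × 53.18 ≈ 522 kPa.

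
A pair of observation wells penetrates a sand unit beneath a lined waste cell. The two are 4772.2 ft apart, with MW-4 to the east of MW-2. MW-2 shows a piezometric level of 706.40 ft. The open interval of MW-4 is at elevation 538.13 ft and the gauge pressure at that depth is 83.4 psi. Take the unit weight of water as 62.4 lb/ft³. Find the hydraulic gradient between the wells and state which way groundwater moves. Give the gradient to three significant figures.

i ≈ 0.00507; groundwater flows toward the west

Total head at MW-2: h = 706.40 ft (water level in the piezometer is the total head).
Pressure head at MW-4: ψ = 144·P/γ = 144 × 83.4 / 62.4 = 192.46 ft.
Total head at MW-4: h = z + ψ = 538.13 + 192.46 = 730.59 ft.
Head difference: h(MW-2) − h(MW-4) = 706.40 − 730.59 = -24.19 ft.
Hydraulic gradient: i = |Δh| / L = 24.19 / 4772.2 = 0.00507.
Flow is from higher to lower head: from MW-4 toward MW-2, i.e. toward the west.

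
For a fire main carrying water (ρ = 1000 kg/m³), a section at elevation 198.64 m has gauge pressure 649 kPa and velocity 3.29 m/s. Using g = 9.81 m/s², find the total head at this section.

h ≈ 265.35 m

Pressure head ψ = P/(ρg) = 649×1000 / (1000 × 9.81) = 66.16 m.
Velocity head = v²/(2g) = 3.29² / (2 × 9.81) = 0.552 m.
h = z + ψ + v²/(2g) = 198.64 + 66.16 + 0.552 = 265.35 m.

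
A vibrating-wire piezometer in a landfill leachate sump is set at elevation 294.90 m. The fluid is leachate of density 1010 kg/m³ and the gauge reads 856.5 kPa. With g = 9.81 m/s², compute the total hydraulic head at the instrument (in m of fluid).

h ≈ 381.34 m

ψ = P/(ρg) = 856.5×1000 / (1010 × 9.81) = 86.44 m.
h = z + ψ = 294.90 + 86.44 = 381.34 m.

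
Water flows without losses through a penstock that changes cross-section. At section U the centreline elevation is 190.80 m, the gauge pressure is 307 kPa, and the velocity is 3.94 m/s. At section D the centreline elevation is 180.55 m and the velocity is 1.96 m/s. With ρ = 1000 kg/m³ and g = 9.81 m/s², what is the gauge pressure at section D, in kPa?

Pressure head at U: ψ₁ = P₁/(ρg) = 307×1000 / (1000 × 9.81) = 31.29 m.
Velocity heads: v₁²/2g = 3.94²/19.62 = 0.791 m; v₂²/2g = 1.96²/19.62 = 0.196 m.
Total head H = z₁ + ψ₁ + v₁²/2g = 190.80 + 31.29 + 0.791 = 222.88 m.
ψ₂ = H − z₂ − v₂²/2g = 222.88 − 180.55 − 0.196 = 42.13 m.
P₂ = ρgψ₂ = 1000 × 9.81 × 42.13 ≈ 413 kPa.

P₂ ≈ 413 kPa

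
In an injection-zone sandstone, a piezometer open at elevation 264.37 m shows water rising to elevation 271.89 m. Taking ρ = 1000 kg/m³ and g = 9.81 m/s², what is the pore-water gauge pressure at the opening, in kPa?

P ≈ 73.8 kPa

Pressure head ψ = h − z = 271.89 − 264.37 = 7.52 m.
P = ρgψ = 1000 × 9.81 × 7.52 = 73771 Pa ≈ 73.8 kPa.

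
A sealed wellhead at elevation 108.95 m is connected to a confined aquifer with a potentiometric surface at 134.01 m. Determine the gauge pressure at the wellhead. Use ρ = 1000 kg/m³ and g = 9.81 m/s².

P ≈ 246 kPa

Head above the cap: Δh = 134.01 − 108.95 = 25.06 m.
P = ρgΔh = 1000 × 9.81 × 25.06 = 245839 Pa ≈ 246 kPa.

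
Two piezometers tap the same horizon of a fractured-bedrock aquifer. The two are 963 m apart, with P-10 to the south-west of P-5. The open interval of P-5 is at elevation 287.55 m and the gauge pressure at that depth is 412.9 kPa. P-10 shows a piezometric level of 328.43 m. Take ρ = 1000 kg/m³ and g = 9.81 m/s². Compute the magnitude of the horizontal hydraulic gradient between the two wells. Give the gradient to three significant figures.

i ≈ 0.00126

Pressure head at P-5: ψ = P/(ρg) = 412.9×1000 / (1000 × 9.81) = 42.09 m.
Total head at P-5: h = z + ψ = 287.55 + 42.09 = 329.64 m.
Total head at P-10: h = 328.43 m (water level in the piezometer is the total head).
Head difference: h(P-5) − h(P-10) = 329.64 − 328.43 = 1.21 m.
Hydraulic gradient: i = |Δh| / L = 1.21 / 963 = 0.00126.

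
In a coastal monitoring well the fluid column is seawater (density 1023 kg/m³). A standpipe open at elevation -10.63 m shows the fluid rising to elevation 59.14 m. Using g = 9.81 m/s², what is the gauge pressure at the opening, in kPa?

P ≈ 700 kPa

Pressure head ψ = h − z = 59.14 − (-10.63) = 69.77 m.
P = ρgψ = 1023 × 9.81 × 69.77 = 700186 Pa ≈ 700 kPa.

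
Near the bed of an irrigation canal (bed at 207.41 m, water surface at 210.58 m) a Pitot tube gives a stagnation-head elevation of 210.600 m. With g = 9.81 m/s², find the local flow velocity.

Near the bed, under hydrostatic conditions, the piezometric head (z + ψ) equals the free-surface elevation, 210.58 m.
Velocity head = total − piezometric = 210.600 − 210.58 = 0.020 m.
v = √(2g·h_v) = √(2 × 9.81 × 0.020) = 0.626 m/s.

v ≈ 0.626 m/s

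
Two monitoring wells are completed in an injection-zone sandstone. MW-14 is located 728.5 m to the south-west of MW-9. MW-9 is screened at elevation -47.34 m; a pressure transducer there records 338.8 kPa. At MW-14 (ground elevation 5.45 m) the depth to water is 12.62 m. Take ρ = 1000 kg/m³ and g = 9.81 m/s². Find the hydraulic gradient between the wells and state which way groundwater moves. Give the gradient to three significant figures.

i ≈ 0.00773; groundwater flows toward the north-east

Pressure head at MW-9: ψ = P/(ρg) = 338.8×1000 / (1000 × 9.81) = 34.54 m.
Total head at MW-9: h = z + ψ = -47.34 + 34.54 = -12.80 m.
Total head at MW-14: h = 5.45 − 12.62 = -7.17 m.
Head difference: h(MW-9) − h(MW-14) = -12.80 − (-7.17) = -5.63 m.
Hydraulic gradient: i = |Δh| / L = 5.63 / 728.5 = 0.00773.
Flow is from higher to lower head: from MW-14 toward MW-9, i.e. toward the north-east.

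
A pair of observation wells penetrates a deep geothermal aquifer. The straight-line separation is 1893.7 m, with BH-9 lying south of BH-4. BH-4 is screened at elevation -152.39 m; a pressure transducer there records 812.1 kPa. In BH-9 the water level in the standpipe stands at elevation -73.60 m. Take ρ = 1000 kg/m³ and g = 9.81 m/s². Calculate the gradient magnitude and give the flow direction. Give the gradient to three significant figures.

Pressure head at BH-4: ψ = P/(ρg) = 812.1×1000 / (1000 × 9.81) = 82.78 m.
Total head at BH-4: h = z + ψ = -152.39 + 82.78 = -69.61 m.
Total head at BH-9: h = -73.60 m (water level in the piezometer is the total head).
Head difference: h(BH-4) − h(BH-9) = -69.61 − (-73.60) = 3.99 m.
Hydraulic gradient: i = |Δh| / L = 3.99 / 1893.7 = 0.00211.
Flow is from higher to lower head: from BH-4 toward BH-9, i.e. toward the south.

i ≈ 0.00211; groundwater flows toward the south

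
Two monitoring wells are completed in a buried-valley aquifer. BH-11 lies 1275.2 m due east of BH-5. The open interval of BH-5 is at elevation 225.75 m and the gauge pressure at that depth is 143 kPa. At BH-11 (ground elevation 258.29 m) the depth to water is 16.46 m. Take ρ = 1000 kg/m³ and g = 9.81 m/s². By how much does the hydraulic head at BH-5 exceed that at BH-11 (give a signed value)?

Pressure head at BH-5: ψ = P/(ρg) = 143×1000 / (1000 × 9.81) = 14.58 m.
Total head at BH-5: h = z + ψ = 225.75 + 14.58 = 240.33 m.
Total head at BH-11: h = 258.29 − 16.46 = 241.83 m.
Head difference: h(BH-5) − h(BH-11) = 240.33 − 241.83 = -1.50 m.

Δh ≈ -1.50 m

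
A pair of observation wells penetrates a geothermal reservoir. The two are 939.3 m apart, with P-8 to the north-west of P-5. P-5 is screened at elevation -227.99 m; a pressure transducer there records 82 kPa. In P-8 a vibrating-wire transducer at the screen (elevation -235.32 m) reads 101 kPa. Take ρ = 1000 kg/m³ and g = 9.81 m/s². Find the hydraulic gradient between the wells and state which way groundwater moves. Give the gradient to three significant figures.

Pressure head at P-5: ψ = P/(ρg) = 82×1000 / (1000 × 9.81) = 8.36 m.
Total head at P-5: h = z + ψ = -227.99 + 8.36 = -219.63 m.
Pressure head at P-8: ψ = P/(ρg) = 101×1000 / (1000 × 9.81) = 10.30 m.
Total head at P-8: h = z + ψ = -235.32 + 10.30 = -225.02 m.
Head difference: h(P-5) − h(P-8) = -219.63 − (-225.02) = 5.39 m.
Hydraulic gradient: i = |Δh| / L = 5.39 / 939.3 = 0.00574.
Flow is from higher to lower head: from P-5 toward P-8, i.e. toward the north-west.

i ≈ 0.00574; groundwater flows toward the north-west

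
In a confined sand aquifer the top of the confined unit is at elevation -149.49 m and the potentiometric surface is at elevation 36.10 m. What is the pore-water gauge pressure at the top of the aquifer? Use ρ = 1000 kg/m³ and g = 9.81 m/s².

Pressure head at the aquifer top: ψ = h − z = 36.10 − (-149.49) = 185.59 m.
P = ρgψ = 1000 × 9.81 × 185.59 = 1820638 Pa ≈ 1820 kPa.

P ≈ 1820 kPa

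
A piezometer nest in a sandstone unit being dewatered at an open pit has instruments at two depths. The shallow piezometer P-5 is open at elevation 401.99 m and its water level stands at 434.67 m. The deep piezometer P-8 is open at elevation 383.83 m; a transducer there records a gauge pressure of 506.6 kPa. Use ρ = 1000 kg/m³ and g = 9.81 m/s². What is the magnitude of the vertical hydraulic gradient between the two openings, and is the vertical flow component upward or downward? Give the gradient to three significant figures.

|i_v| ≈ 0.0441; vertical flow is upward

Total head at P-5: h = 434.67 m (water level in the standpipe).
Pressure head at P-8: ψ = P/(ρg) = 506.6×1000 / (1000 × 9.81) = 51.64 m.
Total head at P-8: h = z + ψ = 383.83 + 51.64 = 435.47 m.
Δh = h(P-5) − h(P-8) = 434.67 − 435.47 = -0.80 m.
Vertical separation Δz = 401.99 − 383.83 = 18.16 m.
|i_v| = |Δh| / Δz = 0.80 / 18.16 = 0.0441.
Head is higher in the deep piezometer, so vertical flow is upward (discharge condition).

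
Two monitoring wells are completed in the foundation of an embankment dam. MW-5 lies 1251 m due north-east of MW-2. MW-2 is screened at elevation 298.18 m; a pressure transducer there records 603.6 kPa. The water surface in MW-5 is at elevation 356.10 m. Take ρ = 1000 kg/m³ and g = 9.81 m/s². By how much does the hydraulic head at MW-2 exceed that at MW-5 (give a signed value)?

Pressure head at MW-2: ψ = P/(ρg) = 603.6×1000 / (1000 × 9.81) = 61.53 m.
Total head at MW-2: h = z + ψ = 298.18 + 61.53 = 359.71 m.
Total head at MW-5: h = 356.10 m (water level in the piezometer is the total head).
Head difference: h(MW-2) − h(MW-5) = 359.71 − 356.10 = 3.61 m.

Δh ≈ 3.61 m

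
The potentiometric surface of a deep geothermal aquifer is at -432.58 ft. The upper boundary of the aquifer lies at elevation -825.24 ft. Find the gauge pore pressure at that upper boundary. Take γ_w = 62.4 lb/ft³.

Pressure head at the aquifer top: ψ = h − z = -432.58 − (-825.24) = 392.66 ft.
P = γψ/144 = 62.4 × 392.66 / 144 = 170 psi.

P ≈ 170 psi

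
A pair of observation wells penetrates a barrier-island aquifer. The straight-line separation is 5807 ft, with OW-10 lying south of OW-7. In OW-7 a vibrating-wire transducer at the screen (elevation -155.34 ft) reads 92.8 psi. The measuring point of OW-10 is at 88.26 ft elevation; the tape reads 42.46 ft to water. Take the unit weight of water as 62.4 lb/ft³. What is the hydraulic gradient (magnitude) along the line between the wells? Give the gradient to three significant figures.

i ≈ 0.00224

Pressure head at OW-7: ψ = 144·P/γ = 144 × 92.8 / 62.4 = 214.15 ft.
Total head at OW-7: h = z + ψ = -155.34 + 214.15 = 58.81 ft.
Total head at OW-10: h = 88.26 − 42.46 = 45.80 ft.
Head difference: h(OW-7) − h(OW-10) = 58.81 − 45.80 = 13.01 ft.
Hydraulic gradient: i = |Δh| / L = 13.01 / 5807 = 0.00224.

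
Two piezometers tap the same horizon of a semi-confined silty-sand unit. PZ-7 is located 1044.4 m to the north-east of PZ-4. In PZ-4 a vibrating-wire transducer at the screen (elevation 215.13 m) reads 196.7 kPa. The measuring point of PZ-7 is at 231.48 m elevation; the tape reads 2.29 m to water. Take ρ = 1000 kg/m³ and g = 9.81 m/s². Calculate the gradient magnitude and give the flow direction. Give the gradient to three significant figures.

i ≈ 0.00574; groundwater flows toward the north-east

Pressure head at PZ-4: ψ = P/(ρg) = 196.7×1000 / (1000 × 9.81) = 20.05 m.
Total head at PZ-4: h = z + ψ = 215.13 + 20.05 = 235.18 m.
Total head at PZ-7: h = 231.48 − 2.29 = 229.19 m.
Head difference: h(PZ-4) − h(PZ-7) = 235.18 − 229.19 = 5.99 m.
Hydraulic gradient: i = |Δh| / L = 5.99 / 1044.4 = 0.00574.
Flow is from higher to lower head: from PZ-4 toward PZ-7, i.e. toward the north-east.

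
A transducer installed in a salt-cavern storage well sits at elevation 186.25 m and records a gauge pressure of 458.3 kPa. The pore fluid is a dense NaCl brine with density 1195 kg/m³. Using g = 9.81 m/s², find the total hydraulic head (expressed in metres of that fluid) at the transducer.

ψ = P/(ρg) = 458.3×1000 / (1195 × 9.81) = 39.09 m.
h = z + ψ = 186.25 + 39.09 = 225.34 m.

h ≈ 225.34 m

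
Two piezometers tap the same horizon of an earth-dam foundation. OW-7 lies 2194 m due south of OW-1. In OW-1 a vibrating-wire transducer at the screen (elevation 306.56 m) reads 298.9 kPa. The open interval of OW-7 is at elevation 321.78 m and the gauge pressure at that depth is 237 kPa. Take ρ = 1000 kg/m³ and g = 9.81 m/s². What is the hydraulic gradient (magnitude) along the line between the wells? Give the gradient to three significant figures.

Pressure head at OW-1: ψ = P/(ρg) = 298.9×1000 / (1000 × 9.81) = 30.47 m.
Total head at OW-1: h = z + ψ = 306.56 + 30.47 = 337.03 m.
Pressure head at OW-7: ψ = P/(ρg) = 237×1000 / (1000 × 9.81) = 24.16 m.
Total head at OW-7: h = z + ψ = 321.78 + 24.16 = 345.94 m.
Head difference: h(OW-1) − h(OW-7) = 337.03 − 345.94 = -8.91 m.
Hydraulic gradient: i = |Δh| / L = 8.91 / 2194 = 0.00406.

i ≈ 0.00406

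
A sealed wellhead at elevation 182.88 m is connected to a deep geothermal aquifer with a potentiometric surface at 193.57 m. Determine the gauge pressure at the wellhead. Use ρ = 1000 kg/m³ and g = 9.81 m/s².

P ≈ 105 kPa

Head above the cap: Δh = 193.57 − 182.88 = 10.69 m.
P = ρgΔh = 1000 × 9.81 × 10.69 = 104869 Pa ≈ 105 kPa.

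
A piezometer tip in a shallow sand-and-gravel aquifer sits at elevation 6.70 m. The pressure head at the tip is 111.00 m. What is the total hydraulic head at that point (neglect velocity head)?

h ≈ 117.70 m

h = z + ψ = 6.70 + 111.00 = 117.70 m.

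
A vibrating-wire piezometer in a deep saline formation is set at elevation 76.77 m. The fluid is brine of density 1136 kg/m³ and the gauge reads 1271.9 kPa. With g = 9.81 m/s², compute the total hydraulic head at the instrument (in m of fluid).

ψ = P/(ρg) = 1271.9×1000 / (1136 × 9.81) = 114.13 m.
h = z + ψ = 76.77 + 114.13 = 190.90 m.

h ≈ 190.90 m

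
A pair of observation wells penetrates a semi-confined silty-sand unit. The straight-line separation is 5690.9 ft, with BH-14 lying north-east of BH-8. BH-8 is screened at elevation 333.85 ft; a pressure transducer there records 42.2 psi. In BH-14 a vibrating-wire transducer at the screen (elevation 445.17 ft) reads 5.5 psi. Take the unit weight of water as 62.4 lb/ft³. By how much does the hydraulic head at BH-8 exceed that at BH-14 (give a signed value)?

Pressure head at BH-8: ψ = 144·P/γ = 144 × 42.2 / 62.4 = 97.38 ft.
Total head at BH-8: h = z + ψ = 333.85 + 97.38 = 431.23 ft.
Pressure head at BH-14: ψ = 144·P/γ = 144 × 5.5 / 62.4 = 12.69 ft.
Total head at BH-14: h = z + ψ = 445.17 + 12.69 = 457.86 ft.
Head difference: h(BH-8) − h(BH-14) = 431.23 − 457.86 = -26.63 ft.

Δh ≈ -26.63 ft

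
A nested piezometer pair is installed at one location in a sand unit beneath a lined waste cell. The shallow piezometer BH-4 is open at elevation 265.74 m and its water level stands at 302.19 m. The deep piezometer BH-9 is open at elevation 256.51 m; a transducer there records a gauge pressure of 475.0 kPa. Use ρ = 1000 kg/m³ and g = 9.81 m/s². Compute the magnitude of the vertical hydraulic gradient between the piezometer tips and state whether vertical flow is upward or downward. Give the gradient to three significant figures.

Total head at BH-4: h = 302.19 m (water level in the standpipe).
Pressure head at BH-9: ψ = P/(ρg) = 475.0×1000 / (1000 × 9.81) = 48.42 m.
Total head at BH-9: h = z + ψ = 256.51 + 48.42 = 304.93 m.
Δh = h(BH-4) − h(BH-9) = 302.19 − 304.93 = -2.74 m.
Vertical separation Δz = 265.74 − 256.51 = 9.23 m.
|i_v| = |Δh| / Δz = 2.74 / 9.23 = 0.297.
Head is higher in the deep piezometer, so vertical flow is upward (discharge condition).

|i_v| ≈ 0.297; vertical flow is upward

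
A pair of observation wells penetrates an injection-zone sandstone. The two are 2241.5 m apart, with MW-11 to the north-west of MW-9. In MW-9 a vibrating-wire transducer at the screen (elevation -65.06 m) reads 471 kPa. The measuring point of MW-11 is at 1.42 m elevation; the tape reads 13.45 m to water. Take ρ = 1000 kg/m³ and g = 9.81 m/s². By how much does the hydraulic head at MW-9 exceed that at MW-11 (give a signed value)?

Δh ≈ -5.02 m

Pressure head at MW-9: ψ = P/(ρg) = 471×1000 / (1000 × 9.81) = 48.01 m.
Total head at MW-9: h = z + ψ = -65.06 + 48.01 = -17.05 m.
Total head at MW-11: h = 1.42 − 13.45 = -12.03 m.
Head difference: h(MW-9) − h(MW-11) = -17.05 − (-12.03) = -5.02 m.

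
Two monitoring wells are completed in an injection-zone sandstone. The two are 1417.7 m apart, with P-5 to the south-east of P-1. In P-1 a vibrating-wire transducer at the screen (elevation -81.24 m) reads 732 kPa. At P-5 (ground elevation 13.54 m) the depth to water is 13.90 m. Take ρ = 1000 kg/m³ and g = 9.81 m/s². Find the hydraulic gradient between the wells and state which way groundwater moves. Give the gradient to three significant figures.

Pressure head at P-1: ψ = P/(ρg) = 732×1000 / (1000 × 9.81) = 74.62 m.
Total head at P-1: h = z + ψ = -81.24 + 74.62 = -6.62 m.
Total head at P-5: h = 13.54 − 13.90 = -0.36 m.
Head difference: h(P-1) − h(P-5) = -6.62 − (-0.36) = -6.26 m.
Hydraulic gradient: i = |Δh| / L = 6.26 / 1417.7 = 0.00442.
Flow is from higher to lower head: from P-5 toward P-1, i.e. toward the north-west.

i ≈ 0.00442; groundwater flows toward the north-west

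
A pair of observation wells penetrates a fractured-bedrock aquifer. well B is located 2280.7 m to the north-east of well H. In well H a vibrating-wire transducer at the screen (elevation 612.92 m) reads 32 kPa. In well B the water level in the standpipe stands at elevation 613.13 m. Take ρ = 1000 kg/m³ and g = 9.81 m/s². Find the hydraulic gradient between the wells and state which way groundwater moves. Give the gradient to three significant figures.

Pressure head at well H: ψ = P/(ρg) = 32×1000 / (1000 × 9.81) = 3.26 m.
Total head at well H: h = z + ψ = 612.92 + 3.26 = 616.18 m.
Total head at well B: h = 613.13 m (water level in the piezometer is the total head).
Head difference: h(well H) − h(well B) = 616.18 − 613.13 = 3.05 m.
Hydraulic gradient: i = |Δh| / L = 3.05 / 2280.7 = 0.00134.
Flow is from higher to lower head: from well H toward well B, i.e. toward the north-east.

i ≈ 0.00134; groundwater flows toward the north-east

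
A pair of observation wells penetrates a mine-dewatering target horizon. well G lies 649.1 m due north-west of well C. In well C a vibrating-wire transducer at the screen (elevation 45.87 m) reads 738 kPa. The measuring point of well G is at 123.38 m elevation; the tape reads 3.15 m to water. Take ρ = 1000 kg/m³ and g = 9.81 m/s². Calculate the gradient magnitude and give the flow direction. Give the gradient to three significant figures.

Pressure head at well C: ψ = P/(ρg) = 738×1000 / (1000 × 9.81) = 75.23 m.
Total head at well C: h = z + ψ = 45.87 + 75.23 = 121.10 m.
Total head at well G: h = 123.38 − 3.15 = 120.23 m.
Head difference: h(well C) − h(well G) = 121.10 − 120.23 = 0.87 m.
Hydraulic gradient: i = |Δh| / L = 0.87 / 649.1 = 0.00134.
Flow is from higher to lower head: from well C toward well G, i.e. toward the north-west.

i ≈ 0.00134; groundwater flows toward the north-west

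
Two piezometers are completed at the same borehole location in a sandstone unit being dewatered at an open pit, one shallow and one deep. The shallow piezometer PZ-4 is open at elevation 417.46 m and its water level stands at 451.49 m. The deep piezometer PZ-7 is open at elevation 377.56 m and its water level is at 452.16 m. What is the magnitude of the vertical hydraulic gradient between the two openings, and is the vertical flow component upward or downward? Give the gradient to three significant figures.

Total head at PZ-4: h = 451.49 m (water level in the standpipe).
Total head at PZ-7: h = 452.16 m.
Δh = h(PZ-4) − h(PZ-7) = 451.49 − 452.16 = -0.67 m.
Vertical separation Δz = 417.46 − 377.56 = 39.90 m.
|i_v| = |Δh| / Δz = 0.67 / 39.90 = 0.0168.
Head is higher in the deep piezometer, so vertical flow is upward (discharge condition).

|i_v| ≈ 0.0168; vertical flow is upward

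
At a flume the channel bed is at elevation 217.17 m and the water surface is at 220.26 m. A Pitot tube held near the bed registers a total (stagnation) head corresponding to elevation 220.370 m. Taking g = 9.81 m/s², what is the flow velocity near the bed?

v ≈ 1.47 m/s

Near the bed, under hydrostatic conditions, the piezometric head (z + ψ) equals the free-surface elevation, 220.26 m.
Velocity head = total − piezometric = 220.370 − 220.26 = 0.110 m.
v = √(2g·h_v) = √(2 × 9.81 × 0.110) = 1.47 m/s.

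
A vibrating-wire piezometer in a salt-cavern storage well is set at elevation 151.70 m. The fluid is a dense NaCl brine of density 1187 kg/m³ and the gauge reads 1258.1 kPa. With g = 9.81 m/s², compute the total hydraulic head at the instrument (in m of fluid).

h ≈ 259.74 m

ψ = P/(ρg) = 1258.1×1000 / (1187 × 9.81) = 108.04 m.
h = z + ψ = 151.70 + 108.04 = 259.74 m.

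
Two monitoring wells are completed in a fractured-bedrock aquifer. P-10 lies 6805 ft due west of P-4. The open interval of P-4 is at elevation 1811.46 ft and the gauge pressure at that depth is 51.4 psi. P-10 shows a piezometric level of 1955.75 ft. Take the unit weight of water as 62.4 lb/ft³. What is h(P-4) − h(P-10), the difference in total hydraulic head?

Δh ≈ -25.67 ft

Pressure head at P-4: ψ = 144·P/γ = 144 × 51.4 / 62.4 = 118.62 ft.
Total head at P-4: h = z + ψ = 1811.46 + 118.62 = 1930.08 ft.
Total head at P-10: h = 1955.75 ft (water level in the piezometer is the total head).
Head difference: h(P-4) − h(P-10) = 1930.08 − 1955.75 = -25.67 ft.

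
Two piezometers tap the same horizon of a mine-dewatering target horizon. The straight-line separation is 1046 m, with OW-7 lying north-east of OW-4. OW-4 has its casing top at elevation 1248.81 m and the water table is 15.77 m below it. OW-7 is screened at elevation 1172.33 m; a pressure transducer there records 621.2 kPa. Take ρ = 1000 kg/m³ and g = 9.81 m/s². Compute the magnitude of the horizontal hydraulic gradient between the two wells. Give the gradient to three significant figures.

i ≈ 0.00250

Total head at OW-4: h = 1248.81 − 15.77 = 1233.04 m.
Pressure head at OW-7: ψ = P/(ρg) = 621.2×1000 / (1000 × 9.81) = 63.32 m.
Total head at OW-7: h = z + ψ = 1172.33 + 63.32 = 1235.65 m.
Head difference: h(OW-4) − h(OW-7) = 1233.04 − 1235.65 = -2.61 m.
Hydraulic gradient: i = |Δh| / L = 2.61 / 1046 = 0.00250.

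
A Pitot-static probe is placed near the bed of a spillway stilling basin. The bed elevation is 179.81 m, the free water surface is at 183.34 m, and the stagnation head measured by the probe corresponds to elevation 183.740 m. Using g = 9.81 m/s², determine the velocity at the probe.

v ≈ 2.80 m/s

Near the bed, under hydrostatic conditions, the piezometric head (z + ψ) equals the free-surface elevation, 183.34 m.
Velocity head = total − piezometric = 183.740 − 183.34 = 0.400 m.
v = √(2g·h_v) = √(2 × 9.81 × 0.400) = 2.80 m/s.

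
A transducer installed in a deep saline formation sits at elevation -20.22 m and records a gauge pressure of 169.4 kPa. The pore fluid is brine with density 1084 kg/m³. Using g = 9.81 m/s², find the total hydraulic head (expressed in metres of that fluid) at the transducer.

h ≈ -4.29 m

ψ = P/(ρg) = 169.4×1000 / (1084 × 9.81) = 15.93 m.
h = z + ψ = -20.22 + 15.93 = -4.29 m.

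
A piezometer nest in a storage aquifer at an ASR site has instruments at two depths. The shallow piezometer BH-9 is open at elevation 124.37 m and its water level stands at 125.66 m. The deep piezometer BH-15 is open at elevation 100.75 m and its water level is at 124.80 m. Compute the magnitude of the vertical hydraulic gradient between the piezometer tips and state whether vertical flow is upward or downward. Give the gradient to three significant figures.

|i_v| ≈ 0.0364; vertical flow is downward

Total head at BH-9: h = 125.66 m (water level in the standpipe).
Total head at BH-15: h = 124.80 m.
Δh = h(BH-9) − h(BH-15) = 125.66 − 124.80 = 0.86 m.
Vertical separation Δz = 124.37 − 100.75 = 23.62 m.
|i_v| = |Δh| / Δz = 0.86 / 23.62 = 0.0364.
Head is higher in the shallow piezometer, so vertical flow is downward (recharge condition).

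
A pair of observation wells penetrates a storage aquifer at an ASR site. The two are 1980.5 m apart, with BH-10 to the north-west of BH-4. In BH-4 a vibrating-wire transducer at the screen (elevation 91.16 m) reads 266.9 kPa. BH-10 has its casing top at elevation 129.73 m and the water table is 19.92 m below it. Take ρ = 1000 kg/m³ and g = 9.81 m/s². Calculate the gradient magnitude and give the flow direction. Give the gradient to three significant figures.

i ≈ 0.00432; groundwater flows toward the north-west

Pressure head at BH-4: ψ = P/(ρg) = 266.9×1000 / (1000 × 9.81) = 27.21 m.
Total head at BH-4: h = z + ψ = 91.16 + 27.21 = 118.37 m.
Total head at BH-10: h = 129.73 − 19.92 = 109.81 m.
Head difference: h(BH-4) − h(BH-10) = 118.37 − 109.81 = 8.56 m.
Hydraulic gradient: i = |Δh| / L = 8.56 / 1980.5 = 0.00432.
Flow is from higher to lower head: from BH-4 toward BH-10, i.e. toward the north-west.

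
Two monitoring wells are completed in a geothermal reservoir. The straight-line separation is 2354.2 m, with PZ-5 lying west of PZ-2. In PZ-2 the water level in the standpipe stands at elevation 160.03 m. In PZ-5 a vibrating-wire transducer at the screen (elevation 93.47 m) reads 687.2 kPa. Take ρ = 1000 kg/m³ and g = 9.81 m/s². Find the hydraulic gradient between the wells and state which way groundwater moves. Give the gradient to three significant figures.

Total head at PZ-2: h = 160.03 m (water level in the piezometer is the total head).
Pressure head at PZ-5: ψ = P/(ρg) = 687.2×1000 / (1000 × 9.81) = 70.05 m.
Total head at PZ-5: h = z + ψ = 93.47 + 70.05 = 163.52 m.
Head difference: h(PZ-2) − h(PZ-5) = 160.03 − 163.52 = -3.49 m.
Hydraulic gradient: i = |Δh| / L = 3.49 / 2354.2 = 0.00148.
Flow is from higher to lower head: from PZ-5 toward PZ-2, i.e. toward the east.

i ≈ 0.00148; groundwater flows toward the east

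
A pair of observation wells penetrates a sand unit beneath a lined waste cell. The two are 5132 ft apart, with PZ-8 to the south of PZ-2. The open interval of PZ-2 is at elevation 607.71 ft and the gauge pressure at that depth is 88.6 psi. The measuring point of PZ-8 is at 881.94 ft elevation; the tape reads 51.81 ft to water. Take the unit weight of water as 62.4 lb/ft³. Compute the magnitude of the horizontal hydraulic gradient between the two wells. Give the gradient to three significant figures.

Pressure head at PZ-2: ψ = 144·P/γ = 144 × 88.6 / 62.4 = 204.46 ft.
Total head at PZ-2: h = z + ψ = 607.71 + 204.46 = 812.17 ft.
Total head at PZ-8: h = 881.94 − 51.81 = 830.13 ft.
Head difference: h(PZ-2) − h(PZ-8) = 812.17 − 830.13 = -17.96 ft.
Hydraulic gradient: i = |Δh| / L = 17.96 / 5132 = 0.00350.

i ≈ 0.00350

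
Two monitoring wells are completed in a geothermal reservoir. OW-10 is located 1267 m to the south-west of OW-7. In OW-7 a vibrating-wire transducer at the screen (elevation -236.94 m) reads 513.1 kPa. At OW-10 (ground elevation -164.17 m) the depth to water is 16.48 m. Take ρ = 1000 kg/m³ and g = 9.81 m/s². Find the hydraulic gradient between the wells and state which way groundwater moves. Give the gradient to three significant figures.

Pressure head at OW-7: ψ = P/(ρg) = 513.1×1000 / (1000 × 9.81) = 52.30 m.
Total head at OW-7: h = z + ψ = -236.94 + 52.30 = -184.64 m.
Total head at OW-10: h = -164.17 − 16.48 = -180.65 m.
Head difference: h(OW-7) − h(OW-10) = -184.64 − (-180.65) = -3.99 m.
Hydraulic gradient: i = |Δh| / L = 3.99 / 1267 = 0.00315.
Flow is from higher to lower head: from OW-10 toward OW-7, i.e. toward the north-east.

i ≈ 0.00315; groundwater flows toward the north-east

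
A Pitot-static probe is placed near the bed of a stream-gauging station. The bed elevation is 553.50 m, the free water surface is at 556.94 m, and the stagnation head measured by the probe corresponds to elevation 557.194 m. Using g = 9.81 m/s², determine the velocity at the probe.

v ≈ 2.23 m/s

Near the bed, under hydrostatic conditions, the piezometric head (z + ψ) equals the free-surface elevation, 556.94 m.
Velocity head = total − piezometric = 557.194 − 556.94 = 0.254 m.
v = √(2g·h_v) = √(2 × 9.81 × 0.254) = 2.23 m/s.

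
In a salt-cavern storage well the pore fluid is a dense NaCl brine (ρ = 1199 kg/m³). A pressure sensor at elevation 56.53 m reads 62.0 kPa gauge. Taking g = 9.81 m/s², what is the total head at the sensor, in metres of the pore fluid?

ψ = P/(ρg) = 62.0×1000 / (1199 × 9.81) = 5.27 m.
h = z + ψ = 56.53 + 5.27 = 61.80 m.

h ≈ 61.80 m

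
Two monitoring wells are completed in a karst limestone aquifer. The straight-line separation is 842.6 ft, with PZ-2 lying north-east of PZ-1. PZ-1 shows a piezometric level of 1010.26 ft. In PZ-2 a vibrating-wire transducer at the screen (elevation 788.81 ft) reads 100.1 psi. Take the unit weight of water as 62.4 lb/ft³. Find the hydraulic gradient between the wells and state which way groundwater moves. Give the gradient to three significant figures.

Total head at PZ-1: h = 1010.26 ft (water level in the piezometer is the total head).
Pressure head at PZ-2: ψ = 144·P/γ = 144 × 100.1 / 62.4 = 231.00 ft.
Total head at PZ-2: h = z + ψ = 788.81 + 231.00 = 1019.81 ft.
Head difference: h(PZ-1) − h(PZ-2) = 1010.26 − 1019.81 = -9.55 ft.
Hydraulic gradient: i = |Δh| / L = 9.55 / 842.6 = 0.0113.
Flow is from higher to lower head: from PZ-2 toward PZ-1, i.e. toward the south-west.

i ≈ 0.0113; groundwater flows toward the south-west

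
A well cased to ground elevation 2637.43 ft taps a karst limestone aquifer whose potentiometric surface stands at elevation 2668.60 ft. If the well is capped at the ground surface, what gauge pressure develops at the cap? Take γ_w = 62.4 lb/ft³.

Head above the cap: Δh = 2668.60 − 2637.43 = 31.17 ft.
P = γΔh/144 = 62.4 × 31.17 / 144 = 13.5 psi.

P ≈ 13.5 psi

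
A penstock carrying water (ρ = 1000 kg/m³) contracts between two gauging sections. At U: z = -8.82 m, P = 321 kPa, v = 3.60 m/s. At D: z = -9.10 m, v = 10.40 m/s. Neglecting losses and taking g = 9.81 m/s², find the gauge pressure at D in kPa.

Pressure head at U: ψ₁ = P₁/(ρg) = 321×1000 / (1000 × 9.81) = 32.72 m.
Velocity heads: v₁²/2g = 3.60²/19.62 = 0.661 m; v₂²/2g = 10.40²/19.62 = 5.513 m.
Total head H = z₁ + ψ₁ + v₁²/2g = -8.82 + 32.72 + 0.661 = 24.56 m.
ψ₂ = H − z₂ − v₂²/2g = 24.56 − (-9.10) − 5.513 = 28.15 m.
P₂ = ρgψ₂ = 1000 × 9.81 × 28.15 ≈ 276 kPa.

P₂ ≈ 276 kPa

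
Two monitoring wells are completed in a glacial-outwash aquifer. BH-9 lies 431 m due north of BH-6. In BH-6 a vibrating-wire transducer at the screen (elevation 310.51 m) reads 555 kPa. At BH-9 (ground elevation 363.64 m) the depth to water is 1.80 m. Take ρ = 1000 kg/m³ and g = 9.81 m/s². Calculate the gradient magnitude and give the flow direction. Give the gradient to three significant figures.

Pressure head at BH-6: ψ = P/(ρg) = 555×1000 / (1000 × 9.81) = 56.57 m.
Total head at BH-6: h = z + ψ = 310.51 + 56.57 = 367.08 m.
Total head at BH-9: h = 363.64 − 1.80 = 361.84 m.
Head difference: h(BH-6) − h(BH-9) = 367.08 − 361.84 = 5.24 m.
Hydraulic gradient: i = |Δh| / L = 5.24 / 431 = 0.0122.
Flow is from higher to lower head: from BH-6 toward BH-9, i.e. toward the north.

i ≈ 0.0122; groundwater flows toward the north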